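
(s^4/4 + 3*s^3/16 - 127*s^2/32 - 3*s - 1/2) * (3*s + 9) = 3*s^5/4 + 45*s^4/16 - 327*s^3/32 - 1431*s^2/32 - 57*s/2 - 9/2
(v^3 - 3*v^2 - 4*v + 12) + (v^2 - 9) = v^3 - 2*v^2 - 4*v + 3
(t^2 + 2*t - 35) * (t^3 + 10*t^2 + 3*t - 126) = t^5 + 12*t^4 - 12*t^3 - 470*t^2 - 357*t + 4410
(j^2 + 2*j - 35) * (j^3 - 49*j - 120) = j^5 + 2*j^4 - 84*j^3 - 218*j^2 + 1475*j + 4200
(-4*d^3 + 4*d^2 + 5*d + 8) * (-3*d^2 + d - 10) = 12*d^5 - 16*d^4 + 29*d^3 - 59*d^2 - 42*d - 80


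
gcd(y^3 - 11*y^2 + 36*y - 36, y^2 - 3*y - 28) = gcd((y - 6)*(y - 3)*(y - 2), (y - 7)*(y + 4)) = 1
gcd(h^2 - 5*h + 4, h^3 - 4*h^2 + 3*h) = h - 1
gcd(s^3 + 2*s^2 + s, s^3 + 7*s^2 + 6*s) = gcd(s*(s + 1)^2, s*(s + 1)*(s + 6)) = s^2 + s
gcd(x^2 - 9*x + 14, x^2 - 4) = x - 2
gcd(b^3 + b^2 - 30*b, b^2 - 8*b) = b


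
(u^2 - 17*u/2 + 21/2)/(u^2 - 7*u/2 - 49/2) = (2*u - 3)/(2*u + 7)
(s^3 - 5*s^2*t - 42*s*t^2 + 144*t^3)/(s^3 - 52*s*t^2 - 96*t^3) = (s - 3*t)/(s + 2*t)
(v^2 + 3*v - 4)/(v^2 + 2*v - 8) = (v - 1)/(v - 2)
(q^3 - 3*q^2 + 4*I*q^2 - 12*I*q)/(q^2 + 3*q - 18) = q*(q + 4*I)/(q + 6)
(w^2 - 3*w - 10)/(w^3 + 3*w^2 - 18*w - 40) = (w - 5)/(w^2 + w - 20)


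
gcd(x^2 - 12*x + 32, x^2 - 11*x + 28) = x - 4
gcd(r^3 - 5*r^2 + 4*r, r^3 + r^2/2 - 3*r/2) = r^2 - r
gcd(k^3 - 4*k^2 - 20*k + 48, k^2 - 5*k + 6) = k - 2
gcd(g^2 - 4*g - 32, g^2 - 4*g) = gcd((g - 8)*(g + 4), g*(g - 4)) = 1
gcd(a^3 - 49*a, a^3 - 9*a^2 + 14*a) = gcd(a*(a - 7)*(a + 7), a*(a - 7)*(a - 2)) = a^2 - 7*a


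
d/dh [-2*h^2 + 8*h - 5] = 8 - 4*h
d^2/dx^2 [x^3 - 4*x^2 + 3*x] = 6*x - 8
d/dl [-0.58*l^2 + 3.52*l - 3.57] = 3.52 - 1.16*l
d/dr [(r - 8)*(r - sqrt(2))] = 2*r - 8 - sqrt(2)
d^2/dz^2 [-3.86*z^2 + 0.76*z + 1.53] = -7.72000000000000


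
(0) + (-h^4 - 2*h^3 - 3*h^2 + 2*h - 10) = -h^4 - 2*h^3 - 3*h^2 + 2*h - 10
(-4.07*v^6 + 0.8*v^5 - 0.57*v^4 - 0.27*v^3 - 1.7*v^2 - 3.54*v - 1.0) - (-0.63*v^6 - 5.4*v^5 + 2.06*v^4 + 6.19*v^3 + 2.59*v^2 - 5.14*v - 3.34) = -3.44*v^6 + 6.2*v^5 - 2.63*v^4 - 6.46*v^3 - 4.29*v^2 + 1.6*v + 2.34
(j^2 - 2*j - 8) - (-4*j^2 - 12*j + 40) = 5*j^2 + 10*j - 48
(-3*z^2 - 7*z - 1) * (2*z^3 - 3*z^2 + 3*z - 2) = -6*z^5 - 5*z^4 + 10*z^3 - 12*z^2 + 11*z + 2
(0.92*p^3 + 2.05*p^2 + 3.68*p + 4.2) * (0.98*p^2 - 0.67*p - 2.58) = 0.9016*p^5 + 1.3926*p^4 - 0.1407*p^3 - 3.6386*p^2 - 12.3084*p - 10.836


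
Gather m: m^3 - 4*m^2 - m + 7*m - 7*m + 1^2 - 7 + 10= m^3 - 4*m^2 - m + 4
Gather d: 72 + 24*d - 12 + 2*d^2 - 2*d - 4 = 2*d^2 + 22*d + 56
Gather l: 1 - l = 1 - l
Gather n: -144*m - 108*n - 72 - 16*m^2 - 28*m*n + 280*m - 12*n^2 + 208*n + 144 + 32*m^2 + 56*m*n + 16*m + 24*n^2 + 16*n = 16*m^2 + 152*m + 12*n^2 + n*(28*m + 116) + 72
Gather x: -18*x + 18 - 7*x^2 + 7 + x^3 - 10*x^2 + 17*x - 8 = x^3 - 17*x^2 - x + 17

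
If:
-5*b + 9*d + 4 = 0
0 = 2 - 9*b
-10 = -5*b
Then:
No Solution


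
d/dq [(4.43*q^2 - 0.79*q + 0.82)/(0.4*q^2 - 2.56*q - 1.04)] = (-11.0248*q^2 - 9.8704*q + 2.9208)/(0.16*q^4 - 2.048*q^3 + 5.7216*q^2 + 5.3248*q + 1.0816)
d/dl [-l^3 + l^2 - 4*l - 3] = -3*l^2 + 2*l - 4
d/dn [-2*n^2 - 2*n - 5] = -4*n - 2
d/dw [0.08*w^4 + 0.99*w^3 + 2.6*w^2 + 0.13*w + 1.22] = 0.32*w^3 + 2.97*w^2 + 5.2*w + 0.13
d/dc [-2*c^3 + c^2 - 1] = 2*c*(1 - 3*c)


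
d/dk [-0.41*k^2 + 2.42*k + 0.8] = 2.42 - 0.82*k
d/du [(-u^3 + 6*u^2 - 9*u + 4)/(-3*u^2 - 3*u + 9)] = (u^4 + 2*u^3 - 24*u^2 + 44*u - 23)/(3*(u^4 + 2*u^3 - 5*u^2 - 6*u + 9))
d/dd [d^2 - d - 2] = 2*d - 1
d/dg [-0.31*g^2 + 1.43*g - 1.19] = 1.43 - 0.62*g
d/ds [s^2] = 2*s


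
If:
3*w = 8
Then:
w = 8/3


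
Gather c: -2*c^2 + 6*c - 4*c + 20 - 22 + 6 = -2*c^2 + 2*c + 4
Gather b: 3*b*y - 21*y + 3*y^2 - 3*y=3*b*y + 3*y^2 - 24*y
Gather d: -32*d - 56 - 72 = -32*d - 128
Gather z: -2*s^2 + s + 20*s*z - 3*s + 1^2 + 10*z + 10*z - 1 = -2*s^2 - 2*s + z*(20*s + 20)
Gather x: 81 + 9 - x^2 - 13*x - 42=-x^2 - 13*x + 48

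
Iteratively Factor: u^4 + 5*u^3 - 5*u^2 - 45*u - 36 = (u + 1)*(u^3 + 4*u^2 - 9*u - 36) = (u + 1)*(u + 3)*(u^2 + u - 12) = (u - 3)*(u + 1)*(u + 3)*(u + 4)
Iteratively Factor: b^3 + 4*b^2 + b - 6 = (b + 2)*(b^2 + 2*b - 3) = (b + 2)*(b + 3)*(b - 1)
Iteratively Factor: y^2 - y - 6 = (y - 3)*(y + 2)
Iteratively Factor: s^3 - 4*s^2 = (s)*(s^2 - 4*s) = s^2*(s - 4)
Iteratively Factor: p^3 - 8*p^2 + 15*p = (p - 5)*(p^2 - 3*p) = (p - 5)*(p - 3)*(p)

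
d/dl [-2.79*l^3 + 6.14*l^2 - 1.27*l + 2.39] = -8.37*l^2 + 12.28*l - 1.27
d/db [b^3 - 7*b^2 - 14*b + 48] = 3*b^2 - 14*b - 14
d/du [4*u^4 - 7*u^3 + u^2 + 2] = u*(16*u^2 - 21*u + 2)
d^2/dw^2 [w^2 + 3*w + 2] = 2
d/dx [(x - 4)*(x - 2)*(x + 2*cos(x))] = -(x - 4)*(x - 2)*(2*sin(x) - 1) + (x - 4)*(x + 2*cos(x)) + (x - 2)*(x + 2*cos(x))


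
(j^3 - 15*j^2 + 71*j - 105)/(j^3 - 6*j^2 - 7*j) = (j^2 - 8*j + 15)/(j*(j + 1))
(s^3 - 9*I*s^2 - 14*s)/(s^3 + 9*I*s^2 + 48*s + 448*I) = s*(s - 2*I)/(s^2 + 16*I*s - 64)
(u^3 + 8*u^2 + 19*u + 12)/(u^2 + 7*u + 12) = u + 1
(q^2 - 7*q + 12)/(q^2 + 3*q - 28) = (q - 3)/(q + 7)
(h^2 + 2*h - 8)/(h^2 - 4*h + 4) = (h + 4)/(h - 2)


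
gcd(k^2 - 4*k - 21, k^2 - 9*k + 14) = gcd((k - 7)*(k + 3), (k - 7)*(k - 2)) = k - 7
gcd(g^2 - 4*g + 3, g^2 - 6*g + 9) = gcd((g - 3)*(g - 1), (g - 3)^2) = g - 3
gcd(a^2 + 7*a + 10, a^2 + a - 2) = a + 2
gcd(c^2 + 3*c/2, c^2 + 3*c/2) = c^2 + 3*c/2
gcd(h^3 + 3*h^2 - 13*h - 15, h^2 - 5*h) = 1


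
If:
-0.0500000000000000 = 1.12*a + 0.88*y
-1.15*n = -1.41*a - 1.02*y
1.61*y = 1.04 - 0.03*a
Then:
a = -0.56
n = -0.10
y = 0.66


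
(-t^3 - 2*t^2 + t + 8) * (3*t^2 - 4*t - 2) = -3*t^5 - 2*t^4 + 13*t^3 + 24*t^2 - 34*t - 16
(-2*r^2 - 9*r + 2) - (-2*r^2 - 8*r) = 2 - r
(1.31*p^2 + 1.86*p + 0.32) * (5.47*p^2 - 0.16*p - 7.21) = 7.1657*p^4 + 9.9646*p^3 - 7.9923*p^2 - 13.4618*p - 2.3072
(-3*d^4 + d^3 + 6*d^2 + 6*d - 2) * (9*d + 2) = -27*d^5 + 3*d^4 + 56*d^3 + 66*d^2 - 6*d - 4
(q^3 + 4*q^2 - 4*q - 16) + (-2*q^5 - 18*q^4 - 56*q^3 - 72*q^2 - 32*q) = -2*q^5 - 18*q^4 - 55*q^3 - 68*q^2 - 36*q - 16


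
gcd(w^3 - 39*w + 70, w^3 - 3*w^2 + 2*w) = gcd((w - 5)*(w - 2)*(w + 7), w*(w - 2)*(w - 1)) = w - 2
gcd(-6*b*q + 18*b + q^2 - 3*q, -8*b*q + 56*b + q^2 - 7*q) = 1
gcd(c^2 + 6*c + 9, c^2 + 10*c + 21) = c + 3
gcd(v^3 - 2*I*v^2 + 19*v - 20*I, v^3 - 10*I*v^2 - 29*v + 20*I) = v^2 - 6*I*v - 5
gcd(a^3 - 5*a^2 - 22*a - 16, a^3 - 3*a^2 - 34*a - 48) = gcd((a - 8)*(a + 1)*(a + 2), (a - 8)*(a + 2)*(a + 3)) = a^2 - 6*a - 16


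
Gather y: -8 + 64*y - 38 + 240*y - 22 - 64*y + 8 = 240*y - 60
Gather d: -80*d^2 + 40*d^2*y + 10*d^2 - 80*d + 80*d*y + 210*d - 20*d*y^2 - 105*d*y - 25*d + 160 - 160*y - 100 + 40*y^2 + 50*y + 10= d^2*(40*y - 70) + d*(-20*y^2 - 25*y + 105) + 40*y^2 - 110*y + 70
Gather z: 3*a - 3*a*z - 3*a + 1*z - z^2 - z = -3*a*z - z^2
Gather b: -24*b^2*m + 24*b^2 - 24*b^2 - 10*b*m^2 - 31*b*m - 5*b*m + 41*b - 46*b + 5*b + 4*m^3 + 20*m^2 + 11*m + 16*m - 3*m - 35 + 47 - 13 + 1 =-24*b^2*m + b*(-10*m^2 - 36*m) + 4*m^3 + 20*m^2 + 24*m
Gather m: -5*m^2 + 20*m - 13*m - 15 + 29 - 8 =-5*m^2 + 7*m + 6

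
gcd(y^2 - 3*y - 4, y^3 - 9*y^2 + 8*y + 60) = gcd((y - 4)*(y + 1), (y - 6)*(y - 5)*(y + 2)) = 1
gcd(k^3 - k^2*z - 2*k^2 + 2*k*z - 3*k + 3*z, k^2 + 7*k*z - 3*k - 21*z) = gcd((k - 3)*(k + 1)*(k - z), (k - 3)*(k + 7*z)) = k - 3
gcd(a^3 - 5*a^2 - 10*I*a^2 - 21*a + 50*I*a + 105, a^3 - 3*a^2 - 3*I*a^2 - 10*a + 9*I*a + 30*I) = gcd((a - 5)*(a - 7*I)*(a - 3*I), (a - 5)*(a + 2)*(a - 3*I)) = a^2 + a*(-5 - 3*I) + 15*I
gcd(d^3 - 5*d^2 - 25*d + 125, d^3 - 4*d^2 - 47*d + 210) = d - 5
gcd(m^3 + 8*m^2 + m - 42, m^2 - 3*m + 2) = m - 2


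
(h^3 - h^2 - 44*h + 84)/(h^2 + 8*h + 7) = (h^2 - 8*h + 12)/(h + 1)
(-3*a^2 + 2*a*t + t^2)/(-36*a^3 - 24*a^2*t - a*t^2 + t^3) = (-a + t)/(-12*a^2 - 4*a*t + t^2)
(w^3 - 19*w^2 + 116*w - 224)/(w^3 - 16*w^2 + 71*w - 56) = (w - 4)/(w - 1)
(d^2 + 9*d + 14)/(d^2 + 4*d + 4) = (d + 7)/(d + 2)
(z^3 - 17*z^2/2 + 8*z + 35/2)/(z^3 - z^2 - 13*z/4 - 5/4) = 2*(z - 7)/(2*z + 1)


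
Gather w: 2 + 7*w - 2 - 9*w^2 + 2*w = -9*w^2 + 9*w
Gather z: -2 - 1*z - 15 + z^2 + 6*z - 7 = z^2 + 5*z - 24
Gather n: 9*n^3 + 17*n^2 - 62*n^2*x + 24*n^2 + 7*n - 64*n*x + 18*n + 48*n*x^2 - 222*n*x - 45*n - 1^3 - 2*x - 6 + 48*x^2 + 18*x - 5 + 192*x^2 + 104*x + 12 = 9*n^3 + n^2*(41 - 62*x) + n*(48*x^2 - 286*x - 20) + 240*x^2 + 120*x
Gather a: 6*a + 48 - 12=6*a + 36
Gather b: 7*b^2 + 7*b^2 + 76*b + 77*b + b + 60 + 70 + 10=14*b^2 + 154*b + 140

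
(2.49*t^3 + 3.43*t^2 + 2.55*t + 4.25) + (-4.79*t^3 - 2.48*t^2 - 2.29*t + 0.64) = -2.3*t^3 + 0.95*t^2 + 0.26*t + 4.89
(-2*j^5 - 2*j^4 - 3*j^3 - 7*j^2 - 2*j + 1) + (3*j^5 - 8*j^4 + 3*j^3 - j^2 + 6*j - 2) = j^5 - 10*j^4 - 8*j^2 + 4*j - 1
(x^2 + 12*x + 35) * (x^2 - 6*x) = x^4 + 6*x^3 - 37*x^2 - 210*x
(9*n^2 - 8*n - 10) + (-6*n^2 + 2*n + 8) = 3*n^2 - 6*n - 2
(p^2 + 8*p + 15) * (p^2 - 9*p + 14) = p^4 - p^3 - 43*p^2 - 23*p + 210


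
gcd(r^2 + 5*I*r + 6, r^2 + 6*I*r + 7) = r - I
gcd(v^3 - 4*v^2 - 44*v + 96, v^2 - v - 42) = v + 6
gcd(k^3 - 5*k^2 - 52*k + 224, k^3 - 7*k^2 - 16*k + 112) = k - 4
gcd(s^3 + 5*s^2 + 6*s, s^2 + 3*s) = s^2 + 3*s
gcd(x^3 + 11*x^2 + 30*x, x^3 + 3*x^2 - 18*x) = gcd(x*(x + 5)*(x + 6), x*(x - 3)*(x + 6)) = x^2 + 6*x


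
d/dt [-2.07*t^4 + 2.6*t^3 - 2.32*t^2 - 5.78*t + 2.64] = -8.28*t^3 + 7.8*t^2 - 4.64*t - 5.78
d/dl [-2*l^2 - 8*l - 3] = -4*l - 8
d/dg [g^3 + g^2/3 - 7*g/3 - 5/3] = 3*g^2 + 2*g/3 - 7/3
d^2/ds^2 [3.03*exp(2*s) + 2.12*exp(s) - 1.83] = (12.12*exp(s) + 2.12)*exp(s)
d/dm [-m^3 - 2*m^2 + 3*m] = -3*m^2 - 4*m + 3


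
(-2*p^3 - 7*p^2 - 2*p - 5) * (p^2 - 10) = -2*p^5 - 7*p^4 + 18*p^3 + 65*p^2 + 20*p + 50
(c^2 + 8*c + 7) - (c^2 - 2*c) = 10*c + 7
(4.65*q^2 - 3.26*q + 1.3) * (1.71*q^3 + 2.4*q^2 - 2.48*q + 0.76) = 7.9515*q^5 + 5.5854*q^4 - 17.133*q^3 + 14.7388*q^2 - 5.7016*q + 0.988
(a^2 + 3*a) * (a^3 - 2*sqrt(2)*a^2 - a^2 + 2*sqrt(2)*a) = a^5 - 2*sqrt(2)*a^4 + 2*a^4 - 4*sqrt(2)*a^3 - 3*a^3 + 6*sqrt(2)*a^2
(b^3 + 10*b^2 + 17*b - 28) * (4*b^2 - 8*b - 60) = 4*b^5 + 32*b^4 - 72*b^3 - 848*b^2 - 796*b + 1680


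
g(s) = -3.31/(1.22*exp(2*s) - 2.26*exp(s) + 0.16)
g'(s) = -3.31*(-2.44*exp(2*s) + 2.26*exp(s))/(1.22*exp(2*s) - 2.26*exp(s) + 0.16)^2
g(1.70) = -0.14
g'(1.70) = 0.34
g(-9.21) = -20.72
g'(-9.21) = -0.03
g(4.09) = -0.00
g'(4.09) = 0.00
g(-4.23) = -25.99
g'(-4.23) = -6.60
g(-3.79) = -30.21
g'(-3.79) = -13.74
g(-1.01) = 6.60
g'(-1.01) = -6.58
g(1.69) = -0.14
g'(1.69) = 0.35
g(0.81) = -2.66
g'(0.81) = 15.49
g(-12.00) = -20.69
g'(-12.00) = 0.00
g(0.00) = 3.76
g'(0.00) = 0.77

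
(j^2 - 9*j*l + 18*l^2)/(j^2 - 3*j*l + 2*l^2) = (j^2 - 9*j*l + 18*l^2)/(j^2 - 3*j*l + 2*l^2)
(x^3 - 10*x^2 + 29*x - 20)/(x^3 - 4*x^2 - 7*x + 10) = (x - 4)/(x + 2)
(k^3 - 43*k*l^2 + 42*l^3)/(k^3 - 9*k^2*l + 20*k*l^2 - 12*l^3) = (k + 7*l)/(k - 2*l)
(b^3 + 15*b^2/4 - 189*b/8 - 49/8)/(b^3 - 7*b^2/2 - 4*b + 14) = (4*b^2 + 29*b + 7)/(4*(b^2 - 4))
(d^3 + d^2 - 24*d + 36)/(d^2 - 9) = (d^2 + 4*d - 12)/(d + 3)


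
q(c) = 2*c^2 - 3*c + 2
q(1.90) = 3.52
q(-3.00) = 29.00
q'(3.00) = 9.00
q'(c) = 4*c - 3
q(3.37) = 14.60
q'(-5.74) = -25.96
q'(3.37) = 10.48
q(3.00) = 11.00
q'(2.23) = 5.92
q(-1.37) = 9.86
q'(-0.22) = -3.88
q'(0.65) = -0.40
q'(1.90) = 4.60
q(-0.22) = 2.76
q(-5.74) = 85.12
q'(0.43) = -1.28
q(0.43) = 1.08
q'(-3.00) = -15.00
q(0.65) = 0.90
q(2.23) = 5.26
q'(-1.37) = -8.48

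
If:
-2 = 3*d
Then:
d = -2/3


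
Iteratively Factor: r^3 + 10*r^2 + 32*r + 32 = (r + 4)*(r^2 + 6*r + 8) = (r + 2)*(r + 4)*(r + 4)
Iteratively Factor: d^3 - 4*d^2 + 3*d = (d - 1)*(d^2 - 3*d) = d*(d - 1)*(d - 3)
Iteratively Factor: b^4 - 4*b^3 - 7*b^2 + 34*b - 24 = (b - 2)*(b^3 - 2*b^2 - 11*b + 12) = (b - 2)*(b + 3)*(b^2 - 5*b + 4) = (b - 2)*(b - 1)*(b + 3)*(b - 4)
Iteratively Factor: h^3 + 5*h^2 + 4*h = (h + 1)*(h^2 + 4*h) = (h + 1)*(h + 4)*(h)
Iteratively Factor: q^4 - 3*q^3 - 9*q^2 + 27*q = (q - 3)*(q^3 - 9*q) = q*(q - 3)*(q^2 - 9) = q*(q - 3)^2*(q + 3)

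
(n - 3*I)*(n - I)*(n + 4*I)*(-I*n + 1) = -I*n^4 + n^3 - 13*I*n^2 + n - 12*I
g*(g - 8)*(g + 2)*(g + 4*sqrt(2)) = g^4 - 6*g^3 + 4*sqrt(2)*g^3 - 24*sqrt(2)*g^2 - 16*g^2 - 64*sqrt(2)*g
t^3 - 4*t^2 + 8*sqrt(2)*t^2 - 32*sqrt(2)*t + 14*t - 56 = (t - 4)*(t + sqrt(2))*(t + 7*sqrt(2))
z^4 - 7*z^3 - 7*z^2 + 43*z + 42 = (z - 7)*(z - 3)*(z + 1)*(z + 2)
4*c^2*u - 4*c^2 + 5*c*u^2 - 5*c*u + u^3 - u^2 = (c + u)*(4*c + u)*(u - 1)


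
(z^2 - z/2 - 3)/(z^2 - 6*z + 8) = (z + 3/2)/(z - 4)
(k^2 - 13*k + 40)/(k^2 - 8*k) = (k - 5)/k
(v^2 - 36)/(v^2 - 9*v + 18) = (v + 6)/(v - 3)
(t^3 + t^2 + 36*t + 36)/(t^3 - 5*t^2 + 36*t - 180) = (t + 1)/(t - 5)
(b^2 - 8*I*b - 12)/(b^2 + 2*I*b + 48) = (b - 2*I)/(b + 8*I)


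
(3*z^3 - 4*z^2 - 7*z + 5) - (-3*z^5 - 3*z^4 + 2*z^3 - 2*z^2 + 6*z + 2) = 3*z^5 + 3*z^4 + z^3 - 2*z^2 - 13*z + 3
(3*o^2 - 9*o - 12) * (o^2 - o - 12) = 3*o^4 - 12*o^3 - 39*o^2 + 120*o + 144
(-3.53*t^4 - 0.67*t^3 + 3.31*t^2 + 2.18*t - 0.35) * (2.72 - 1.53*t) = 5.4009*t^5 - 8.5765*t^4 - 6.8867*t^3 + 5.6678*t^2 + 6.4651*t - 0.952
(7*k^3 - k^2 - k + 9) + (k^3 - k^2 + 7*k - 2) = 8*k^3 - 2*k^2 + 6*k + 7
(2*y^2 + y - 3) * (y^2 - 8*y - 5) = 2*y^4 - 15*y^3 - 21*y^2 + 19*y + 15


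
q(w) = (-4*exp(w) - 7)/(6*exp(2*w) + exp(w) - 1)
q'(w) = (-4*exp(w) - 7)*(-12*exp(2*w) - exp(w))/(6*exp(2*w) + exp(w) - 1)^2 - 4*exp(w)/(6*exp(2*w) + exp(w) - 1)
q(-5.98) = 7.03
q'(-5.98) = 0.03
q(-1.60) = 14.11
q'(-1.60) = 19.07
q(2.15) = -0.09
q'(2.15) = 0.11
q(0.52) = -0.78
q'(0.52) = 1.19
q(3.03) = -0.03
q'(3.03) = 0.04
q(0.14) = -1.43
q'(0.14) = 2.45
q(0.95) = -0.42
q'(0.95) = 0.58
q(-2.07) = 9.64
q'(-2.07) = 4.58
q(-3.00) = 7.70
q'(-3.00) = 0.87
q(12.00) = 0.00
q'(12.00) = 0.00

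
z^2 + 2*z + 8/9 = (z + 2/3)*(z + 4/3)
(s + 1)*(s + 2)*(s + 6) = s^3 + 9*s^2 + 20*s + 12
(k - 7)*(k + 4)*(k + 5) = k^3 + 2*k^2 - 43*k - 140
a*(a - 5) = a^2 - 5*a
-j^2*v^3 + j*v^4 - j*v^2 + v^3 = v^2*(-j + v)*(j*v + 1)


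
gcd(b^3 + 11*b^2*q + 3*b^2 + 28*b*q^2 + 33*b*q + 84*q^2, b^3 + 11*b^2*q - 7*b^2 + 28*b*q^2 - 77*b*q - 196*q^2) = b^2 + 11*b*q + 28*q^2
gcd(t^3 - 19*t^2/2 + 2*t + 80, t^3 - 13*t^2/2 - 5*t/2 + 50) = t^2 - 3*t/2 - 10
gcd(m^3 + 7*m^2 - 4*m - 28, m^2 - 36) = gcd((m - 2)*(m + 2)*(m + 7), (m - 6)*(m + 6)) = 1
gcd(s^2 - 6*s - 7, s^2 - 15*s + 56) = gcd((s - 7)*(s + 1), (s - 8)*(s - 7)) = s - 7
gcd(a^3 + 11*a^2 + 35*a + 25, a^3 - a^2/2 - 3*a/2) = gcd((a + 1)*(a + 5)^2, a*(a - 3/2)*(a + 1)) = a + 1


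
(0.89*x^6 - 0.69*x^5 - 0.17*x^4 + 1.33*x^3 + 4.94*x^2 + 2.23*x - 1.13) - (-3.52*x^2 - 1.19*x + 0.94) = 0.89*x^6 - 0.69*x^5 - 0.17*x^4 + 1.33*x^3 + 8.46*x^2 + 3.42*x - 2.07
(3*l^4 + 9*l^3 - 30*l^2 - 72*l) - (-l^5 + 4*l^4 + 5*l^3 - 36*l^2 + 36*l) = l^5 - l^4 + 4*l^3 + 6*l^2 - 108*l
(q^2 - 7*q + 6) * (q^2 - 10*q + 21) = q^4 - 17*q^3 + 97*q^2 - 207*q + 126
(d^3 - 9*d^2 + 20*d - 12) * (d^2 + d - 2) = d^5 - 8*d^4 + 9*d^3 + 26*d^2 - 52*d + 24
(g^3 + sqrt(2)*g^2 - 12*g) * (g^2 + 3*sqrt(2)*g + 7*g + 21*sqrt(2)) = g^5 + 4*sqrt(2)*g^4 + 7*g^4 - 6*g^3 + 28*sqrt(2)*g^3 - 36*sqrt(2)*g^2 - 42*g^2 - 252*sqrt(2)*g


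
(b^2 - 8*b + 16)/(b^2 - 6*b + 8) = (b - 4)/(b - 2)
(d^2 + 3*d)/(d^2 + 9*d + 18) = d/(d + 6)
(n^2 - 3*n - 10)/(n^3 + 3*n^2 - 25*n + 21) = (n^2 - 3*n - 10)/(n^3 + 3*n^2 - 25*n + 21)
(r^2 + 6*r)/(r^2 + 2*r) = (r + 6)/(r + 2)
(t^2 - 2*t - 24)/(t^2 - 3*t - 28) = (t - 6)/(t - 7)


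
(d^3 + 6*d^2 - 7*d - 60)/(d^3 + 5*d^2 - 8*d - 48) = (d + 5)/(d + 4)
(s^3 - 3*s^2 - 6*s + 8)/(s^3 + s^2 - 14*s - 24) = (s - 1)/(s + 3)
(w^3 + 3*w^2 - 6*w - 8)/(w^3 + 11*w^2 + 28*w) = (w^2 - w - 2)/(w*(w + 7))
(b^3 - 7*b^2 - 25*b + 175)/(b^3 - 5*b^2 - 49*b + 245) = (b + 5)/(b + 7)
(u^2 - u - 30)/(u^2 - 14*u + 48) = (u + 5)/(u - 8)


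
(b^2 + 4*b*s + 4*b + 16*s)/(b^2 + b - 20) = (b^2 + 4*b*s + 4*b + 16*s)/(b^2 + b - 20)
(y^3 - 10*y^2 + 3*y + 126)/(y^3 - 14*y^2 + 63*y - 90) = (y^2 - 4*y - 21)/(y^2 - 8*y + 15)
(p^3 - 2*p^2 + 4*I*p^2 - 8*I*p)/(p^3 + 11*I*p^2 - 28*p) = (p - 2)/(p + 7*I)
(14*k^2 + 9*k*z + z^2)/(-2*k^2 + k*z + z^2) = (7*k + z)/(-k + z)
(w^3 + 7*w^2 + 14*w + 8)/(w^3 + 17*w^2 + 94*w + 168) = (w^2 + 3*w + 2)/(w^2 + 13*w + 42)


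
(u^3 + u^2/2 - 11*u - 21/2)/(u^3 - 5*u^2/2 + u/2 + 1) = (2*u^3 + u^2 - 22*u - 21)/(2*u^3 - 5*u^2 + u + 2)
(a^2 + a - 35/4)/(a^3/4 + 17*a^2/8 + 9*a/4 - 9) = 2*(4*a^2 + 4*a - 35)/(2*a^3 + 17*a^2 + 18*a - 72)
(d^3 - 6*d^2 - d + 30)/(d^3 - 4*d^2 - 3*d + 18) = (d - 5)/(d - 3)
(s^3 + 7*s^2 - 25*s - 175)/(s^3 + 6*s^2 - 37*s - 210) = (s - 5)/(s - 6)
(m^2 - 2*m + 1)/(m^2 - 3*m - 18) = (-m^2 + 2*m - 1)/(-m^2 + 3*m + 18)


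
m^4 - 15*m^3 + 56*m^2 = m^2*(m - 8)*(m - 7)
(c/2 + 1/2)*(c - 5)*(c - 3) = c^3/2 - 7*c^2/2 + 7*c/2 + 15/2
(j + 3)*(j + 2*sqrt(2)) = j^2 + 2*sqrt(2)*j + 3*j + 6*sqrt(2)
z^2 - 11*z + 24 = (z - 8)*(z - 3)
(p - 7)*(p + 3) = p^2 - 4*p - 21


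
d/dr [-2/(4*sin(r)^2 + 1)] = 8*sin(2*r)/(3 - 2*cos(2*r))^2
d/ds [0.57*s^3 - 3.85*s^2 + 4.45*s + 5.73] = 1.71*s^2 - 7.7*s + 4.45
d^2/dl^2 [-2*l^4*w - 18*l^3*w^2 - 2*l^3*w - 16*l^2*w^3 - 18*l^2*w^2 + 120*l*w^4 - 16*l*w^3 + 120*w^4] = 4*w*(-6*l^2 - 27*l*w - 3*l - 8*w^2 - 9*w)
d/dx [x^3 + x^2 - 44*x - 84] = 3*x^2 + 2*x - 44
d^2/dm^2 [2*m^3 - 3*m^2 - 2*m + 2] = 12*m - 6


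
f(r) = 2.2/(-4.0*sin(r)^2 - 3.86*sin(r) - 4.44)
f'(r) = 2.2*(8.0*sin(r)*cos(r) + 3.86*cos(r))/(-4.0*sin(r)^2 - 3.86*sin(r) - 4.44)^2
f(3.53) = -0.62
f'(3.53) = -0.13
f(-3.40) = -0.39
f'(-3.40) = -0.39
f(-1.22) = -0.51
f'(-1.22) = -0.15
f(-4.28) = -0.20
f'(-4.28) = -0.08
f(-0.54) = -0.63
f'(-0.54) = -0.04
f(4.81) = -0.48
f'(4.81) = -0.04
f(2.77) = -0.35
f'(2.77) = -0.34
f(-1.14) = -0.52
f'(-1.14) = -0.17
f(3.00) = -0.43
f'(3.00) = -0.42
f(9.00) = -0.33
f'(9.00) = -0.32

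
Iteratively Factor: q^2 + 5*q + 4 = (q + 4)*(q + 1)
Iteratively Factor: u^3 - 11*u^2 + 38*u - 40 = (u - 4)*(u^2 - 7*u + 10) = (u - 5)*(u - 4)*(u - 2)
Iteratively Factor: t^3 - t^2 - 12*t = (t + 3)*(t^2 - 4*t) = (t - 4)*(t + 3)*(t)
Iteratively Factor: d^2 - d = (d)*(d - 1)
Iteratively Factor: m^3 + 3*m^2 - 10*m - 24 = (m + 4)*(m^2 - m - 6) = (m - 3)*(m + 4)*(m + 2)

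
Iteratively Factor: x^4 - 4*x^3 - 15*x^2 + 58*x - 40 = (x - 1)*(x^3 - 3*x^2 - 18*x + 40) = (x - 5)*(x - 1)*(x^2 + 2*x - 8) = (x - 5)*(x - 2)*(x - 1)*(x + 4)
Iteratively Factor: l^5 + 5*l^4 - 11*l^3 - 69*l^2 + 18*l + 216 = (l - 2)*(l^4 + 7*l^3 + 3*l^2 - 63*l - 108) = (l - 2)*(l + 3)*(l^3 + 4*l^2 - 9*l - 36) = (l - 2)*(l + 3)^2*(l^2 + l - 12) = (l - 3)*(l - 2)*(l + 3)^2*(l + 4)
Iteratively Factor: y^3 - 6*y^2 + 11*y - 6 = (y - 1)*(y^2 - 5*y + 6) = (y - 2)*(y - 1)*(y - 3)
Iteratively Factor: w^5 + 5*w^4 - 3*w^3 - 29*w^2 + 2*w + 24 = (w + 4)*(w^4 + w^3 - 7*w^2 - w + 6) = (w + 1)*(w + 4)*(w^3 - 7*w + 6) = (w - 2)*(w + 1)*(w + 4)*(w^2 + 2*w - 3) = (w - 2)*(w - 1)*(w + 1)*(w + 4)*(w + 3)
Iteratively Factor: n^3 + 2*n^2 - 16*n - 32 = (n - 4)*(n^2 + 6*n + 8) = (n - 4)*(n + 4)*(n + 2)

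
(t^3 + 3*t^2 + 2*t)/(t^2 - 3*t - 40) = t*(t^2 + 3*t + 2)/(t^2 - 3*t - 40)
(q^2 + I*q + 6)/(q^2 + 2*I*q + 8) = (q + 3*I)/(q + 4*I)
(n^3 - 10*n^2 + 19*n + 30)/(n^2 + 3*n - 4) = (n^3 - 10*n^2 + 19*n + 30)/(n^2 + 3*n - 4)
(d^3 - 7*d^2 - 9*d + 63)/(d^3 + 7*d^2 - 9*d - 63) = (d - 7)/(d + 7)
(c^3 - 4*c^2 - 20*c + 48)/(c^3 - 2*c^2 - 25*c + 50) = (c^2 - 2*c - 24)/(c^2 - 25)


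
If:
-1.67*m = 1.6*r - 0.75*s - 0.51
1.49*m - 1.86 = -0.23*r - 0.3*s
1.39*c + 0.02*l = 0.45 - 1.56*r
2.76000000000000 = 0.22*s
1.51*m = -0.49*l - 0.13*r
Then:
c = -9.84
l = 5.83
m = -2.66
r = 8.98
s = 12.55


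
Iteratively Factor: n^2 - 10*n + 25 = (n - 5)*(n - 5)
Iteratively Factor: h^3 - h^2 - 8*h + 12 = (h + 3)*(h^2 - 4*h + 4) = (h - 2)*(h + 3)*(h - 2)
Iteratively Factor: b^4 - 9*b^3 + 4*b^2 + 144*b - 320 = (b + 4)*(b^3 - 13*b^2 + 56*b - 80) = (b - 4)*(b + 4)*(b^2 - 9*b + 20) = (b - 5)*(b - 4)*(b + 4)*(b - 4)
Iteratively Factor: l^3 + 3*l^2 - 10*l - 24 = (l - 3)*(l^2 + 6*l + 8) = (l - 3)*(l + 4)*(l + 2)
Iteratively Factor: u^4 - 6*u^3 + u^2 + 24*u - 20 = (u - 1)*(u^3 - 5*u^2 - 4*u + 20) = (u - 1)*(u + 2)*(u^2 - 7*u + 10) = (u - 2)*(u - 1)*(u + 2)*(u - 5)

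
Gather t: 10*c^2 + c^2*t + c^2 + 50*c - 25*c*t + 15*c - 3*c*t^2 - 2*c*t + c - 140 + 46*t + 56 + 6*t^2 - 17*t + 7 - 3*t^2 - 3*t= 11*c^2 + 66*c + t^2*(3 - 3*c) + t*(c^2 - 27*c + 26) - 77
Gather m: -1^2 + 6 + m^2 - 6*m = m^2 - 6*m + 5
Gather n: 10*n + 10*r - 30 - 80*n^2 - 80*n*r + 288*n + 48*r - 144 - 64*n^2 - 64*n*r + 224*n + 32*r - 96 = -144*n^2 + n*(522 - 144*r) + 90*r - 270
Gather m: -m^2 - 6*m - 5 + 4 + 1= -m^2 - 6*m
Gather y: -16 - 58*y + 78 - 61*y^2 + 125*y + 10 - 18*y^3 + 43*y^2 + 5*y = -18*y^3 - 18*y^2 + 72*y + 72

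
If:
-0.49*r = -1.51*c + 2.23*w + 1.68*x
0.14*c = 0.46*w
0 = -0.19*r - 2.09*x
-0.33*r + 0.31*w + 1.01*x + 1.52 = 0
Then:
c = 1.61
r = 3.96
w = 0.49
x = -0.36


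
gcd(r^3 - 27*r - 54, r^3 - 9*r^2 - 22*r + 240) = r - 6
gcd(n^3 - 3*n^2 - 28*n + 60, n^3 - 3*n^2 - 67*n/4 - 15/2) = n - 6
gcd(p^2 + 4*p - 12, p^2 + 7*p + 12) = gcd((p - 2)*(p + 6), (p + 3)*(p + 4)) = 1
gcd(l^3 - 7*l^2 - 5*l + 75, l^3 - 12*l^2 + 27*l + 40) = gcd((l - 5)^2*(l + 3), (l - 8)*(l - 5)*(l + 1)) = l - 5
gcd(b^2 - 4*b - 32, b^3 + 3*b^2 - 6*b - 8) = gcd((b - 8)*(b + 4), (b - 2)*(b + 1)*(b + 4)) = b + 4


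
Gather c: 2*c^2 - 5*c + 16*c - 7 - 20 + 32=2*c^2 + 11*c + 5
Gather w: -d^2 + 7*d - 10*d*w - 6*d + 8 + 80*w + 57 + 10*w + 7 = -d^2 + d + w*(90 - 10*d) + 72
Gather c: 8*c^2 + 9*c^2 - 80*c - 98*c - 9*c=17*c^2 - 187*c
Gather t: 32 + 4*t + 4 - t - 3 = 3*t + 33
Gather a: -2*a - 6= -2*a - 6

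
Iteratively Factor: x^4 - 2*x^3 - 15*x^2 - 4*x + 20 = (x - 1)*(x^3 - x^2 - 16*x - 20) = (x - 5)*(x - 1)*(x^2 + 4*x + 4) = (x - 5)*(x - 1)*(x + 2)*(x + 2)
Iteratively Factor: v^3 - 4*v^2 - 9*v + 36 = (v - 3)*(v^2 - v - 12) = (v - 4)*(v - 3)*(v + 3)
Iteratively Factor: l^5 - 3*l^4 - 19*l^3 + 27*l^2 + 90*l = (l + 3)*(l^4 - 6*l^3 - l^2 + 30*l) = (l - 3)*(l + 3)*(l^3 - 3*l^2 - 10*l) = (l - 3)*(l + 2)*(l + 3)*(l^2 - 5*l) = (l - 5)*(l - 3)*(l + 2)*(l + 3)*(l)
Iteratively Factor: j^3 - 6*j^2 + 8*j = (j - 2)*(j^2 - 4*j) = (j - 4)*(j - 2)*(j)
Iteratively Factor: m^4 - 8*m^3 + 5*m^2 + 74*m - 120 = (m - 2)*(m^3 - 6*m^2 - 7*m + 60) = (m - 5)*(m - 2)*(m^2 - m - 12) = (m - 5)*(m - 4)*(m - 2)*(m + 3)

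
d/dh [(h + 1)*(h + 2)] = 2*h + 3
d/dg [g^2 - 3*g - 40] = 2*g - 3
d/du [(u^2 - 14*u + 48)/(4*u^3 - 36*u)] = (-u^4 + 28*u^3 - 153*u^2 + 432)/(4*u^2*(u^4 - 18*u^2 + 81))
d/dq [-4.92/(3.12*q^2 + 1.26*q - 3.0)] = (30.7008*q + 6.1992)/(3.12*q^2 + 1.26*q - 3.0)^2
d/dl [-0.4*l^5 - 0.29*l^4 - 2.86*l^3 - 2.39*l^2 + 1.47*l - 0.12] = -2.0*l^4 - 1.16*l^3 - 8.58*l^2 - 4.78*l + 1.47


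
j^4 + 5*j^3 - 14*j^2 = j^2*(j - 2)*(j + 7)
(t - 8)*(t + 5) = t^2 - 3*t - 40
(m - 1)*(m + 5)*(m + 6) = m^3 + 10*m^2 + 19*m - 30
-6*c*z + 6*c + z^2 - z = (-6*c + z)*(z - 1)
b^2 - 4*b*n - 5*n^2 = (b - 5*n)*(b + n)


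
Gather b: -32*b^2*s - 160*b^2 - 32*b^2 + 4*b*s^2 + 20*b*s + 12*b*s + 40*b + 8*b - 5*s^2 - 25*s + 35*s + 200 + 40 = b^2*(-32*s - 192) + b*(4*s^2 + 32*s + 48) - 5*s^2 + 10*s + 240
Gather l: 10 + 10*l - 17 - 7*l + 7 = 3*l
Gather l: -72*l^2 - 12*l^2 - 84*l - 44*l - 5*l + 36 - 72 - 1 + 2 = -84*l^2 - 133*l - 35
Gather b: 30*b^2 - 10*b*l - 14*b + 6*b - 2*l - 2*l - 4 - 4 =30*b^2 + b*(-10*l - 8) - 4*l - 8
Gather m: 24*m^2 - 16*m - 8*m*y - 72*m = 24*m^2 + m*(-8*y - 88)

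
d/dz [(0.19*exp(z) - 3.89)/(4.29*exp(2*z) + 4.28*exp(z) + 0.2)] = (-0.8151*exp(2*z) + 33.3762*exp(z) + 16.6872)*exp(z)/(18.4041*exp(4*z) + 36.7224*exp(3*z) + 20.0344*exp(2*z) + 1.712*exp(z) + 0.04)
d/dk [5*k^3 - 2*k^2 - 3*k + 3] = 15*k^2 - 4*k - 3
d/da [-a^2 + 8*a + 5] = 8 - 2*a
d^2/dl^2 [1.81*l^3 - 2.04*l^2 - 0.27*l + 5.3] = 10.86*l - 4.08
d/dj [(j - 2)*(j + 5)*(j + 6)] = 3*j^2 + 18*j + 8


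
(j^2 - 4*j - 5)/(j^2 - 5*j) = (j + 1)/j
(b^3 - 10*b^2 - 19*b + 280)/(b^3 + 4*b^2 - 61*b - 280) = (b - 7)/(b + 7)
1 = 1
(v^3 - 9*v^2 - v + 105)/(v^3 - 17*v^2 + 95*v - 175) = (v + 3)/(v - 5)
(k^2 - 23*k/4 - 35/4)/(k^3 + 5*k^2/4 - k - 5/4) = (k - 7)/(k^2 - 1)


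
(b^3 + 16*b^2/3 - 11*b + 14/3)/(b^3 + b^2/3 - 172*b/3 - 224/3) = (3*b^2 - 5*b + 2)/(3*b^2 - 20*b - 32)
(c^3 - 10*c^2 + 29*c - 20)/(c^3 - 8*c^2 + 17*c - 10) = (c - 4)/(c - 2)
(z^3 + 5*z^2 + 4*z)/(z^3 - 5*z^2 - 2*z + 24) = z*(z^2 + 5*z + 4)/(z^3 - 5*z^2 - 2*z + 24)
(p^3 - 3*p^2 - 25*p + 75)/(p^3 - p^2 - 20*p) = (p^2 + 2*p - 15)/(p*(p + 4))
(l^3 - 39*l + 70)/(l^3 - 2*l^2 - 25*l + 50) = (l + 7)/(l + 5)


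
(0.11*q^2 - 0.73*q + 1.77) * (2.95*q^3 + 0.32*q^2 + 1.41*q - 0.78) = 0.3245*q^5 - 2.1183*q^4 + 5.143*q^3 - 0.5487*q^2 + 3.0651*q - 1.3806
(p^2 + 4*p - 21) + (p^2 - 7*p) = 2*p^2 - 3*p - 21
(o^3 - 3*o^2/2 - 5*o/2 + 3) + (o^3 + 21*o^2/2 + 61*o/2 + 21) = 2*o^3 + 9*o^2 + 28*o + 24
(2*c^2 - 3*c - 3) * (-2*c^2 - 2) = -4*c^4 + 6*c^3 + 2*c^2 + 6*c + 6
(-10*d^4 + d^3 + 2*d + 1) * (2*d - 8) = -20*d^5 + 82*d^4 - 8*d^3 + 4*d^2 - 14*d - 8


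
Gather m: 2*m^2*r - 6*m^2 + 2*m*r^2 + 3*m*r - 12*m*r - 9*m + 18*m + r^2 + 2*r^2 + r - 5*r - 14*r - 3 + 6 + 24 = m^2*(2*r - 6) + m*(2*r^2 - 9*r + 9) + 3*r^2 - 18*r + 27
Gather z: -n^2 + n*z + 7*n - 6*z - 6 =-n^2 + 7*n + z*(n - 6) - 6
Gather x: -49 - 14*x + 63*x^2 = 63*x^2 - 14*x - 49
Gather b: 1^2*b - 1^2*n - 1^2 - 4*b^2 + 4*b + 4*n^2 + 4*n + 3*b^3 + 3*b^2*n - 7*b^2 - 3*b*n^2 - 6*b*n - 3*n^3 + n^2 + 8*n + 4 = 3*b^3 + b^2*(3*n - 11) + b*(-3*n^2 - 6*n + 5) - 3*n^3 + 5*n^2 + 11*n + 3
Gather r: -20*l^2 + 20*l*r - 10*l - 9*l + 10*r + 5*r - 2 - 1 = -20*l^2 - 19*l + r*(20*l + 15) - 3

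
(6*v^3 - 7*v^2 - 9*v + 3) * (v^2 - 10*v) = 6*v^5 - 67*v^4 + 61*v^3 + 93*v^2 - 30*v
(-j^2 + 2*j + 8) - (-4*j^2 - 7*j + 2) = 3*j^2 + 9*j + 6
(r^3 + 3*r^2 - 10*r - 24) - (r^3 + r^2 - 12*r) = 2*r^2 + 2*r - 24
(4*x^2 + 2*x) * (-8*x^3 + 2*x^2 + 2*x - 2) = -32*x^5 - 8*x^4 + 12*x^3 - 4*x^2 - 4*x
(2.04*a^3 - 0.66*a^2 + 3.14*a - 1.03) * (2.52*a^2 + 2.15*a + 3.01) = 5.1408*a^5 + 2.7228*a^4 + 12.6342*a^3 + 2.1688*a^2 + 7.2369*a - 3.1003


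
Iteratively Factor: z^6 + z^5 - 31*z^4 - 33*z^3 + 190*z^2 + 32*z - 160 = (z + 1)*(z^5 - 31*z^3 - 2*z^2 + 192*z - 160) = (z - 5)*(z + 1)*(z^4 + 5*z^3 - 6*z^2 - 32*z + 32) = (z - 5)*(z + 1)*(z + 4)*(z^3 + z^2 - 10*z + 8) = (z - 5)*(z + 1)*(z + 4)^2*(z^2 - 3*z + 2) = (z - 5)*(z - 1)*(z + 1)*(z + 4)^2*(z - 2)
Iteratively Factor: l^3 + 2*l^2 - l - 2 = (l + 2)*(l^2 - 1) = (l - 1)*(l + 2)*(l + 1)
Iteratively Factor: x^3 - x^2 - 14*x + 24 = (x - 3)*(x^2 + 2*x - 8) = (x - 3)*(x - 2)*(x + 4)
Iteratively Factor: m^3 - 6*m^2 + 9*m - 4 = (m - 4)*(m^2 - 2*m + 1) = (m - 4)*(m - 1)*(m - 1)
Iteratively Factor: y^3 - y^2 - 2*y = (y - 2)*(y^2 + y) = y*(y - 2)*(y + 1)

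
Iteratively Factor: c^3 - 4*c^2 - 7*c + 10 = (c + 2)*(c^2 - 6*c + 5) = (c - 5)*(c + 2)*(c - 1)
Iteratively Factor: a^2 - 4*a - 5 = (a - 5)*(a + 1)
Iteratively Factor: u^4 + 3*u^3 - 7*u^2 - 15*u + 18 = (u + 3)*(u^3 - 7*u + 6) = (u - 1)*(u + 3)*(u^2 + u - 6) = (u - 2)*(u - 1)*(u + 3)*(u + 3)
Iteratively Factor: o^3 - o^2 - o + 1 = (o - 1)*(o^2 - 1) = (o - 1)^2*(o + 1)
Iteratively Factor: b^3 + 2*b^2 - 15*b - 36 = (b - 4)*(b^2 + 6*b + 9) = (b - 4)*(b + 3)*(b + 3)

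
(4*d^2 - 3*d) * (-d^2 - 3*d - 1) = -4*d^4 - 9*d^3 + 5*d^2 + 3*d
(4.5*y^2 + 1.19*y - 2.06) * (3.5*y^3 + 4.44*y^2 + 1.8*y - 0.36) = 15.75*y^5 + 24.145*y^4 + 6.1736*y^3 - 8.6244*y^2 - 4.1364*y + 0.7416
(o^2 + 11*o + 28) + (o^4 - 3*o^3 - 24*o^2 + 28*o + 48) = o^4 - 3*o^3 - 23*o^2 + 39*o + 76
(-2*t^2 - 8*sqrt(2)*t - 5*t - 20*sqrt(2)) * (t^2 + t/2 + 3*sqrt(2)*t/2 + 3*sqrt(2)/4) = -2*t^4 - 11*sqrt(2)*t^3 - 6*t^3 - 33*sqrt(2)*t^2 - 53*t^2/2 - 72*t - 55*sqrt(2)*t/4 - 30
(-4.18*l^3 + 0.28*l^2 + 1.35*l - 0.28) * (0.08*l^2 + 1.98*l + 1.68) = -0.3344*l^5 - 8.254*l^4 - 6.36*l^3 + 3.121*l^2 + 1.7136*l - 0.4704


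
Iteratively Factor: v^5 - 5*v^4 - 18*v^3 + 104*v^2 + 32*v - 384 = (v - 3)*(v^4 - 2*v^3 - 24*v^2 + 32*v + 128) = (v - 3)*(v + 2)*(v^3 - 4*v^2 - 16*v + 64) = (v - 4)*(v - 3)*(v + 2)*(v^2 - 16) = (v - 4)^2*(v - 3)*(v + 2)*(v + 4)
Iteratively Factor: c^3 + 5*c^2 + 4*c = (c + 1)*(c^2 + 4*c) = (c + 1)*(c + 4)*(c)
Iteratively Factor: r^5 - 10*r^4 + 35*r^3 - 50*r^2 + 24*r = (r - 4)*(r^4 - 6*r^3 + 11*r^2 - 6*r) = (r - 4)*(r - 3)*(r^3 - 3*r^2 + 2*r) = (r - 4)*(r - 3)*(r - 2)*(r^2 - r) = r*(r - 4)*(r - 3)*(r - 2)*(r - 1)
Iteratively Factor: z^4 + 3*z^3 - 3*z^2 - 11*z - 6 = (z + 3)*(z^3 - 3*z - 2) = (z - 2)*(z + 3)*(z^2 + 2*z + 1) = (z - 2)*(z + 1)*(z + 3)*(z + 1)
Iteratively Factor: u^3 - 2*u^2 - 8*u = (u)*(u^2 - 2*u - 8) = u*(u - 4)*(u + 2)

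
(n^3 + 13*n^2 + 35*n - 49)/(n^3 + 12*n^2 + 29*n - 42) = (n + 7)/(n + 6)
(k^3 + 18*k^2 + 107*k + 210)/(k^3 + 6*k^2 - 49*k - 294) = (k + 5)/(k - 7)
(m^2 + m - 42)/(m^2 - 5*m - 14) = (-m^2 - m + 42)/(-m^2 + 5*m + 14)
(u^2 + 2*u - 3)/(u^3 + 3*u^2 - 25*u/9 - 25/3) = 9*(u - 1)/(9*u^2 - 25)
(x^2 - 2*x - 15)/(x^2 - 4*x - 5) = (x + 3)/(x + 1)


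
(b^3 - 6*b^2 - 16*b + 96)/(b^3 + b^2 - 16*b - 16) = (b - 6)/(b + 1)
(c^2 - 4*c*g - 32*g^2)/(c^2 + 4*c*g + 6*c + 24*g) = (c - 8*g)/(c + 6)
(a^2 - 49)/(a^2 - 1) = (a^2 - 49)/(a^2 - 1)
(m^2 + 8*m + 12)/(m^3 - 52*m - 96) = 1/(m - 8)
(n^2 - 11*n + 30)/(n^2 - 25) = (n - 6)/(n + 5)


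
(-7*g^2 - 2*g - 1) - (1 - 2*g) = -7*g^2 - 2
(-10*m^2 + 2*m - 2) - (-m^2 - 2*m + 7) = -9*m^2 + 4*m - 9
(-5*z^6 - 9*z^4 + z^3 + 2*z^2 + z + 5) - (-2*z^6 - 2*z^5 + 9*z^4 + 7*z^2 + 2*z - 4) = -3*z^6 + 2*z^5 - 18*z^4 + z^3 - 5*z^2 - z + 9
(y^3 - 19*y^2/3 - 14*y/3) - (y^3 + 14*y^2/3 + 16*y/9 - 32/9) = -11*y^2 - 58*y/9 + 32/9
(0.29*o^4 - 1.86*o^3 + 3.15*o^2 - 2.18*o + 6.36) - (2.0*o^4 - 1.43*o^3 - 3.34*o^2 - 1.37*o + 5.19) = -1.71*o^4 - 0.43*o^3 + 6.49*o^2 - 0.81*o + 1.17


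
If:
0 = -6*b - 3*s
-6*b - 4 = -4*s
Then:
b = -2/7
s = 4/7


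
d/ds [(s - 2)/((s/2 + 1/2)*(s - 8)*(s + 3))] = 4*(-s^3 + 5*s^2 - 8*s - 41)/(s^6 - 8*s^5 - 42*s^4 + 184*s^3 + 1033*s^2 + 1392*s + 576)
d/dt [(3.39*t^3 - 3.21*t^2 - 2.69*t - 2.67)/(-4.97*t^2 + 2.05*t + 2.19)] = (-16.8483*t^4 + 13.899*t^3 + 2.3225*t^2 - 40.5996*t - 0.4176)/(24.7009*t^4 - 20.377*t^3 - 17.5661*t^2 + 8.979*t + 4.7961)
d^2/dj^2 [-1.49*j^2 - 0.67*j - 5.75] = -2.98000000000000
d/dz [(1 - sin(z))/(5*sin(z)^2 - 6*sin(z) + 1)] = 5*cos(z)/(5*sin(z) - 1)^2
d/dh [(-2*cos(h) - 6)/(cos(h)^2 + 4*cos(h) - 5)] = 2*(sin(h)^2 - 6*cos(h) - 18)*sin(h)/(cos(h)^2 + 4*cos(h) - 5)^2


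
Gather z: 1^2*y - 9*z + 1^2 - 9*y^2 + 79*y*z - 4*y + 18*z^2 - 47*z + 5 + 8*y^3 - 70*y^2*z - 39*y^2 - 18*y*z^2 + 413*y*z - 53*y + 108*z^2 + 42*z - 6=8*y^3 - 48*y^2 - 56*y + z^2*(126 - 18*y) + z*(-70*y^2 + 492*y - 14)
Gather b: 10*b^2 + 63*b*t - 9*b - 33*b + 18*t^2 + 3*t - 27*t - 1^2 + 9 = 10*b^2 + b*(63*t - 42) + 18*t^2 - 24*t + 8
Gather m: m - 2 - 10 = m - 12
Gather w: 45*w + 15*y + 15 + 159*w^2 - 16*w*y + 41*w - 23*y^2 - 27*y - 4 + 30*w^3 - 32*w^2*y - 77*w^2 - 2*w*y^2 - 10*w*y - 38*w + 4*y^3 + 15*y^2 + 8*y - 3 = 30*w^3 + w^2*(82 - 32*y) + w*(-2*y^2 - 26*y + 48) + 4*y^3 - 8*y^2 - 4*y + 8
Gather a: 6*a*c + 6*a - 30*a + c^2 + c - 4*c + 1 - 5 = a*(6*c - 24) + c^2 - 3*c - 4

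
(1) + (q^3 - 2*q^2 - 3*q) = q^3 - 2*q^2 - 3*q + 1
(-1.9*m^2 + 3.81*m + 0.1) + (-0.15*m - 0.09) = -1.9*m^2 + 3.66*m + 0.01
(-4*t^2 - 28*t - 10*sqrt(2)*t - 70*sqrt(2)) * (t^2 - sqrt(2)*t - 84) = -4*t^4 - 28*t^3 - 6*sqrt(2)*t^3 - 42*sqrt(2)*t^2 + 356*t^2 + 840*sqrt(2)*t + 2492*t + 5880*sqrt(2)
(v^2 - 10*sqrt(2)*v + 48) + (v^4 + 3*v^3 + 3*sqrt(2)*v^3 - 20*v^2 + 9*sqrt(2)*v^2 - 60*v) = v^4 + 3*v^3 + 3*sqrt(2)*v^3 - 19*v^2 + 9*sqrt(2)*v^2 - 60*v - 10*sqrt(2)*v + 48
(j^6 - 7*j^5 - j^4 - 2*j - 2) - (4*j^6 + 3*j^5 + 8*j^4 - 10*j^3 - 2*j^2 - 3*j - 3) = -3*j^6 - 10*j^5 - 9*j^4 + 10*j^3 + 2*j^2 + j + 1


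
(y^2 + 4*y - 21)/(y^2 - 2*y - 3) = (y + 7)/(y + 1)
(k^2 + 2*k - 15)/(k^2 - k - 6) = (k + 5)/(k + 2)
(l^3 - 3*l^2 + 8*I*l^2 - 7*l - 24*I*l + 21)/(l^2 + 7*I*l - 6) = (l^2 + l*(-3 + 7*I) - 21*I)/(l + 6*I)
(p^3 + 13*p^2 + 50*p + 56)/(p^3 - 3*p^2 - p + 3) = (p^3 + 13*p^2 + 50*p + 56)/(p^3 - 3*p^2 - p + 3)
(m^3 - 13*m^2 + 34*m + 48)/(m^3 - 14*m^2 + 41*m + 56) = (m - 6)/(m - 7)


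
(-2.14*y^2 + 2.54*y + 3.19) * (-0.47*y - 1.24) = 1.0058*y^3 + 1.4598*y^2 - 4.6489*y - 3.9556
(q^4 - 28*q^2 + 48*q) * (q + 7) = q^5 + 7*q^4 - 28*q^3 - 148*q^2 + 336*q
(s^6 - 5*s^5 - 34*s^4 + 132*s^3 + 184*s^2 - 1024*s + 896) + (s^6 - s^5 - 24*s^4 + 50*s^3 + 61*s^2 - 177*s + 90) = 2*s^6 - 6*s^5 - 58*s^4 + 182*s^3 + 245*s^2 - 1201*s + 986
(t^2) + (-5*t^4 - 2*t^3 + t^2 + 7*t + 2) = -5*t^4 - 2*t^3 + 2*t^2 + 7*t + 2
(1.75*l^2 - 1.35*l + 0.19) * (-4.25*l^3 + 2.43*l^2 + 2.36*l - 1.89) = -7.4375*l^5 + 9.99*l^4 + 0.0419999999999994*l^3 - 6.0318*l^2 + 2.9999*l - 0.3591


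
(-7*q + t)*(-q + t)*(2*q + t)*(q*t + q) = 14*q^4*t + 14*q^4 - 9*q^3*t^2 - 9*q^3*t - 6*q^2*t^3 - 6*q^2*t^2 + q*t^4 + q*t^3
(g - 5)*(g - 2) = g^2 - 7*g + 10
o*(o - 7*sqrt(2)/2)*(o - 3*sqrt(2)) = o^3 - 13*sqrt(2)*o^2/2 + 21*o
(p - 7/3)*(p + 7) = p^2 + 14*p/3 - 49/3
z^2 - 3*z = z*(z - 3)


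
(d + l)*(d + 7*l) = d^2 + 8*d*l + 7*l^2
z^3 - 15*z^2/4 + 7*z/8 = z*(z - 7/2)*(z - 1/4)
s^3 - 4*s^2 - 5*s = s*(s - 5)*(s + 1)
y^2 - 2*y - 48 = (y - 8)*(y + 6)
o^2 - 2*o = o*(o - 2)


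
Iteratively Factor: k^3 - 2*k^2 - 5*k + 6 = (k + 2)*(k^2 - 4*k + 3) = (k - 1)*(k + 2)*(k - 3)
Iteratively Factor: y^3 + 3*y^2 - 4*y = (y + 4)*(y^2 - y) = (y - 1)*(y + 4)*(y)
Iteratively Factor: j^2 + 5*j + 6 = (j + 2)*(j + 3)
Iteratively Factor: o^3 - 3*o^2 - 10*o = (o + 2)*(o^2 - 5*o) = o*(o + 2)*(o - 5)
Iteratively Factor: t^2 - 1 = (t - 1)*(t + 1)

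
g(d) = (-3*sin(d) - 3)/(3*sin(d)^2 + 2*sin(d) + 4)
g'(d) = (-6*sin(d)*cos(d) - 2*cos(d))*(-3*sin(d) - 3)/(3*sin(d)^2 + 2*sin(d) + 4)^2 - 3*cos(d)/(3*sin(d)^2 + 2*sin(d) + 4)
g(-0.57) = -0.36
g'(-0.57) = -0.77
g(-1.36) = -0.01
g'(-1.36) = -0.13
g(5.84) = -0.46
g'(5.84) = -0.80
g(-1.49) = -0.00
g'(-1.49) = -0.05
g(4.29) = -0.06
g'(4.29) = 0.28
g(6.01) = -0.60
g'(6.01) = -0.73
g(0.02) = -0.76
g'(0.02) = -0.35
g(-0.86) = -0.17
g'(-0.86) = -0.53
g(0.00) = -0.75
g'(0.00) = -0.38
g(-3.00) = -0.68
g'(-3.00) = 0.58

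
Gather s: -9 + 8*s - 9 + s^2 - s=s^2 + 7*s - 18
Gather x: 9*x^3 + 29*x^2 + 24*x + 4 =9*x^3 + 29*x^2 + 24*x + 4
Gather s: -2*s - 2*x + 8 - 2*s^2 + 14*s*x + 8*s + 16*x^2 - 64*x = -2*s^2 + s*(14*x + 6) + 16*x^2 - 66*x + 8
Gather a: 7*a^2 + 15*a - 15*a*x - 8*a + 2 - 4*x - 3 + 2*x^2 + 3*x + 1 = 7*a^2 + a*(7 - 15*x) + 2*x^2 - x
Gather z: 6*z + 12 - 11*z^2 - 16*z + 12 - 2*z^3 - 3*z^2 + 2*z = -2*z^3 - 14*z^2 - 8*z + 24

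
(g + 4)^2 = g^2 + 8*g + 16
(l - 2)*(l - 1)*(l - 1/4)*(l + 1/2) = l^4 - 11*l^3/4 + 9*l^2/8 + 7*l/8 - 1/4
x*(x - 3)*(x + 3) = x^3 - 9*x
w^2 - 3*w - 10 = (w - 5)*(w + 2)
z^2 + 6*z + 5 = (z + 1)*(z + 5)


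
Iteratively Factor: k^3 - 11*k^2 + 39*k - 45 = (k - 3)*(k^2 - 8*k + 15) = (k - 3)^2*(k - 5)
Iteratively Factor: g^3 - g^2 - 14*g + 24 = (g + 4)*(g^2 - 5*g + 6) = (g - 2)*(g + 4)*(g - 3)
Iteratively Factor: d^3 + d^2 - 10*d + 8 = (d + 4)*(d^2 - 3*d + 2) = (d - 1)*(d + 4)*(d - 2)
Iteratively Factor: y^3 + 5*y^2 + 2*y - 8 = (y - 1)*(y^2 + 6*y + 8) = (y - 1)*(y + 4)*(y + 2)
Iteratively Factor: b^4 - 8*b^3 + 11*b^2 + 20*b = (b)*(b^3 - 8*b^2 + 11*b + 20) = b*(b - 4)*(b^2 - 4*b - 5) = b*(b - 5)*(b - 4)*(b + 1)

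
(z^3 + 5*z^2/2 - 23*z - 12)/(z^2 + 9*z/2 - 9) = (2*z^2 - 7*z - 4)/(2*z - 3)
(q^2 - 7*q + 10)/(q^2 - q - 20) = (q - 2)/(q + 4)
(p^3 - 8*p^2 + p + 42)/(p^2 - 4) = (p^2 - 10*p + 21)/(p - 2)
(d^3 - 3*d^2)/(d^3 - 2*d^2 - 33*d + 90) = d^2/(d^2 + d - 30)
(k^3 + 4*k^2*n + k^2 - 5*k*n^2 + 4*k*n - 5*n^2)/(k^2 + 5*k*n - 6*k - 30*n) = (k^2 - k*n + k - n)/(k - 6)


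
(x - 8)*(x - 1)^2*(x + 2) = x^4 - 8*x^3 - 3*x^2 + 26*x - 16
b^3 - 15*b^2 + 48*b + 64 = (b - 8)^2*(b + 1)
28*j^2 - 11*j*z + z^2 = (-7*j + z)*(-4*j + z)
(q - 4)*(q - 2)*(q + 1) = q^3 - 5*q^2 + 2*q + 8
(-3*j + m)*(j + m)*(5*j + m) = -15*j^3 - 13*j^2*m + 3*j*m^2 + m^3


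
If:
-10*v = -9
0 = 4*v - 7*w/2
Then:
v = 9/10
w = 36/35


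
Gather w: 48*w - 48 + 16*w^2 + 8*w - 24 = 16*w^2 + 56*w - 72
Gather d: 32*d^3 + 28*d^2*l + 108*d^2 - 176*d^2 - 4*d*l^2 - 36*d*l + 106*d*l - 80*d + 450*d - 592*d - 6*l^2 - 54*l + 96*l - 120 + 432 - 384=32*d^3 + d^2*(28*l - 68) + d*(-4*l^2 + 70*l - 222) - 6*l^2 + 42*l - 72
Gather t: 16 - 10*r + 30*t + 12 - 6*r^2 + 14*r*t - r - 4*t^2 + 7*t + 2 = -6*r^2 - 11*r - 4*t^2 + t*(14*r + 37) + 30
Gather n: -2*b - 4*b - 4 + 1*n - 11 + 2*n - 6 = -6*b + 3*n - 21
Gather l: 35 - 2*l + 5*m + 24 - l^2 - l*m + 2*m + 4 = -l^2 + l*(-m - 2) + 7*m + 63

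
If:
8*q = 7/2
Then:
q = 7/16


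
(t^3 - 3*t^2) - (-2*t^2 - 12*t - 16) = t^3 - t^2 + 12*t + 16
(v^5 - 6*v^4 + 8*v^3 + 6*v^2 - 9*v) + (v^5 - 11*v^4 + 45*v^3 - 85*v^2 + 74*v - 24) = 2*v^5 - 17*v^4 + 53*v^3 - 79*v^2 + 65*v - 24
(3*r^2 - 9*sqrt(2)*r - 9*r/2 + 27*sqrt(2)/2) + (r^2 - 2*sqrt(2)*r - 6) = 4*r^2 - 11*sqrt(2)*r - 9*r/2 - 6 + 27*sqrt(2)/2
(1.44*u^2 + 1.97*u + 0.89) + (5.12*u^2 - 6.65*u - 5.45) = 6.56*u^2 - 4.68*u - 4.56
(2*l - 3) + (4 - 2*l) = 1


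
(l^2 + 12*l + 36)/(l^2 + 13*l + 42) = (l + 6)/(l + 7)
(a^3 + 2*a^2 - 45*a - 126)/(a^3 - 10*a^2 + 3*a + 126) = (a + 6)/(a - 6)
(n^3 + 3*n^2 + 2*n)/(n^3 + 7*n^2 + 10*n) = (n + 1)/(n + 5)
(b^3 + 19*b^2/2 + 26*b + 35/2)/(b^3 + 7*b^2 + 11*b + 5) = (b + 7/2)/(b + 1)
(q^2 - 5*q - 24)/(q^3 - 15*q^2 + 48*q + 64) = (q + 3)/(q^2 - 7*q - 8)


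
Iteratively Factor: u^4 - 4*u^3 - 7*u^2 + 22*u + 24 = (u - 4)*(u^3 - 7*u - 6) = (u - 4)*(u - 3)*(u^2 + 3*u + 2) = (u - 4)*(u - 3)*(u + 2)*(u + 1)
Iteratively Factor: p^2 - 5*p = (p - 5)*(p)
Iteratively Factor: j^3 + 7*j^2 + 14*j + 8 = (j + 1)*(j^2 + 6*j + 8) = (j + 1)*(j + 2)*(j + 4)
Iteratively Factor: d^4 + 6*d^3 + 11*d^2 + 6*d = (d + 1)*(d^3 + 5*d^2 + 6*d) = d*(d + 1)*(d^2 + 5*d + 6) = d*(d + 1)*(d + 2)*(d + 3)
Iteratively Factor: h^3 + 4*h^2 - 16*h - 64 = (h + 4)*(h^2 - 16) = (h + 4)^2*(h - 4)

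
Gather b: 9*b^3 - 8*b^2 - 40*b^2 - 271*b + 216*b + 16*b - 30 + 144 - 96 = 9*b^3 - 48*b^2 - 39*b + 18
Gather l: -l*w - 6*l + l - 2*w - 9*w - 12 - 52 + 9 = l*(-w - 5) - 11*w - 55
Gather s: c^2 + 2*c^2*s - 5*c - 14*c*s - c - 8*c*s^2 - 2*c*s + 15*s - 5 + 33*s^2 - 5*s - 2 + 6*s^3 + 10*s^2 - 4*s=c^2 - 6*c + 6*s^3 + s^2*(43 - 8*c) + s*(2*c^2 - 16*c + 6) - 7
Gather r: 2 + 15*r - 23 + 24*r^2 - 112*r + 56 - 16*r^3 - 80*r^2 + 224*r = -16*r^3 - 56*r^2 + 127*r + 35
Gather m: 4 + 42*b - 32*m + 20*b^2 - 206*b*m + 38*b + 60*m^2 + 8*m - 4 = 20*b^2 + 80*b + 60*m^2 + m*(-206*b - 24)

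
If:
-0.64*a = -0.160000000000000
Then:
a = 0.25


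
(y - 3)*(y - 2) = y^2 - 5*y + 6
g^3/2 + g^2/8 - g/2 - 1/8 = (g/2 + 1/2)*(g - 1)*(g + 1/4)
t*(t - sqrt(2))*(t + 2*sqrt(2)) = t^3 + sqrt(2)*t^2 - 4*t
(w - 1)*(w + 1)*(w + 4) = w^3 + 4*w^2 - w - 4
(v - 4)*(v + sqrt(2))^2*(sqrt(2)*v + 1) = sqrt(2)*v^4 - 4*sqrt(2)*v^3 + 5*v^3 - 20*v^2 + 4*sqrt(2)*v^2 - 16*sqrt(2)*v + 2*v - 8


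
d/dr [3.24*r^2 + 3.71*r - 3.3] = 6.48*r + 3.71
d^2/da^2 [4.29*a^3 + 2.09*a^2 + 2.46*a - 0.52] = 25.74*a + 4.18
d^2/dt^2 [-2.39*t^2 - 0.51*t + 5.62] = -4.78000000000000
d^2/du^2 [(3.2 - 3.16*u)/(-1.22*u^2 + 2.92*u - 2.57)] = ((26.2624 - 23.1312*u)*(1.22*u^2 - 2.92*u + 2.57) + (2.44*u - 2.92)*(3.16*u - 3.2)*(4.88*u - 5.84))/(1.22*u^2 - 2.92*u + 2.57)^3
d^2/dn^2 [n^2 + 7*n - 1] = 2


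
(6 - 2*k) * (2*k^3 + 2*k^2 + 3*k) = -4*k^4 + 8*k^3 + 6*k^2 + 18*k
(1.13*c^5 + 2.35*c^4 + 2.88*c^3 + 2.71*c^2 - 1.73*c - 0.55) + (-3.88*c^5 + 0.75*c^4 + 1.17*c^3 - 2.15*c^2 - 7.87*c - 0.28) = -2.75*c^5 + 3.1*c^4 + 4.05*c^3 + 0.56*c^2 - 9.6*c - 0.83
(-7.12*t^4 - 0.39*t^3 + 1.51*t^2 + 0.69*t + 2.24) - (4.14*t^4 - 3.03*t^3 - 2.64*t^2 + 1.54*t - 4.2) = -11.26*t^4 + 2.64*t^3 + 4.15*t^2 - 0.85*t + 6.44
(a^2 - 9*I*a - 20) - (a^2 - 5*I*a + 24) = -4*I*a - 44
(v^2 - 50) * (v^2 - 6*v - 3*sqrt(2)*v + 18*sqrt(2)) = v^4 - 6*v^3 - 3*sqrt(2)*v^3 - 50*v^2 + 18*sqrt(2)*v^2 + 150*sqrt(2)*v + 300*v - 900*sqrt(2)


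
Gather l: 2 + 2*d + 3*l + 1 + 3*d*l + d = 3*d + l*(3*d + 3) + 3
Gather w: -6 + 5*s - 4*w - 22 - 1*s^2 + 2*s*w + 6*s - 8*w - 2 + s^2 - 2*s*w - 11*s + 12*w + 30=0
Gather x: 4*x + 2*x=6*x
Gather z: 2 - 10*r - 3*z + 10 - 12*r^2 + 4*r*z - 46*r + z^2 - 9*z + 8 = -12*r^2 - 56*r + z^2 + z*(4*r - 12) + 20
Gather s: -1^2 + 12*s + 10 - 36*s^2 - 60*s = -36*s^2 - 48*s + 9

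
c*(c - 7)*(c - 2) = c^3 - 9*c^2 + 14*c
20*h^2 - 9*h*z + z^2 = (-5*h + z)*(-4*h + z)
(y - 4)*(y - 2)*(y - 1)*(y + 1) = y^4 - 6*y^3 + 7*y^2 + 6*y - 8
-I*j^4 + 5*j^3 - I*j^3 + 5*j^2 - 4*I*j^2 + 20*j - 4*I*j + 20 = (j - 2*I)*(j + 2*I)*(j + 5*I)*(-I*j - I)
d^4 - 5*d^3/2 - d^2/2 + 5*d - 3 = (d - 3/2)*(d - 1)*(d - sqrt(2))*(d + sqrt(2))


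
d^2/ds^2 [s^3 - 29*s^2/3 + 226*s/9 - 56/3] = 6*s - 58/3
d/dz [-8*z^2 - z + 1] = -16*z - 1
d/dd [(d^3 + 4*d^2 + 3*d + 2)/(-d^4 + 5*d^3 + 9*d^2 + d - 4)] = (d^6 + 8*d^5 - 2*d^4 - 20*d^3 - 65*d^2 - 68*d - 14)/(d^8 - 10*d^7 + 7*d^6 + 88*d^5 + 99*d^4 - 22*d^3 - 71*d^2 - 8*d + 16)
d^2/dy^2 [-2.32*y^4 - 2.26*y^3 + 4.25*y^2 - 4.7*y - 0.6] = -27.84*y^2 - 13.56*y + 8.5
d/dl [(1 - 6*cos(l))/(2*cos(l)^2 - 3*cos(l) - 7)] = (-12*cos(l)^2 + 4*cos(l) - 45)*sin(l)/(3*cos(l) - cos(2*l) + 6)^2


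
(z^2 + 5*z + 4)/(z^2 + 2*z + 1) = (z + 4)/(z + 1)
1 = 1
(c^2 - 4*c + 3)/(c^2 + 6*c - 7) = (c - 3)/(c + 7)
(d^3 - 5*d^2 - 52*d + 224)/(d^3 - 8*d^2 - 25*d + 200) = (d^2 + 3*d - 28)/(d^2 - 25)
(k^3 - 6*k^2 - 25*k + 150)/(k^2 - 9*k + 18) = (k^2 - 25)/(k - 3)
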